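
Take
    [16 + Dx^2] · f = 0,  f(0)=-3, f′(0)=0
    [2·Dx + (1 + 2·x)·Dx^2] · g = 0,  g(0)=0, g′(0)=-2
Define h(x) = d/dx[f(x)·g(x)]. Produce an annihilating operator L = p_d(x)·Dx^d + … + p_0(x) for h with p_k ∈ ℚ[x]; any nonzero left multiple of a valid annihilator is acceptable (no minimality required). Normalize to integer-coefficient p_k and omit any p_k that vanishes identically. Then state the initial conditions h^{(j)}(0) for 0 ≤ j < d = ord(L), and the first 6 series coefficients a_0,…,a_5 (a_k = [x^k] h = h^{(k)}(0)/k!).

L = (-896 + 28672·x + 282624·x^2 + 1032192·x^3 + 1826816·x^4 + 1572864·x^5 + 524288·x^6) + (576 + 12416·x + 66560·x^2 + 153600·x^3 + 163840·x^4 + 65536·x^5)·Dx + (280 + 6592·x + 44480·x^2 + 141312·x^3 + 234496·x^4 + 196608·x^5 + 65536·x^6)·Dx^2 + (36 + 776·x + 4160·x^2 + 9600·x^3 + 10240·x^4 + 4096·x^5)·Dx^3 + (21 + 300·x + 1676·x^2 + 4800·x^3 + 7520·x^4 + 6144·x^5 + 2048·x^6)·Dx^4  (order 4).
h: a_k = 6, -12, -120, 144, 96, 0, …
ICs: h(0) = 6, h′(0) = -12, h′′(0) = -240, h′′′(0) = 864.

f: a_k = -3, 0, 24, 0, -32, 0, …
g: a_k = 0, -2, 2, -8/3, 4, -32/5, …
L₀ := L_f ⊗_s L_g (sym. prod.), ord ≤ 4.
Differentiate: ansatz ord ≤ ord L₀ ⇒ L.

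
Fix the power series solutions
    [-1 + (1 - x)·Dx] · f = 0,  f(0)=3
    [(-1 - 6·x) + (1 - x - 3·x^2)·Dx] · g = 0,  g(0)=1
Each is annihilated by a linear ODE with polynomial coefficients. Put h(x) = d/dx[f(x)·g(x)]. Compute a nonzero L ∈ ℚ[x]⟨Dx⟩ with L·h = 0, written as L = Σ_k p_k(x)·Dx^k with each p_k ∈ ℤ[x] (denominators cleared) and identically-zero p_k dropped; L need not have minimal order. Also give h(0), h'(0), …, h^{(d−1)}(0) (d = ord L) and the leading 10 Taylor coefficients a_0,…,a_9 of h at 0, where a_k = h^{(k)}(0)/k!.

f: a_k = 3, 3, 3, 3, 3, 3, 3, 3, 3, 3, …
g: a_k = 1, 1, 4, 7, 19, 40, 97, 217, 508, 1159, …
h₀=f·g: eliminate ⇒ L₀, order ≤ 1·1.
Differentiate: ansatz ord ≤ ord L₀ ⇒ L.
L = (12 + 6·x - 12·x^2 - 96·x^3 + 108·x^4) + (-2 + 21·x^2 - 16·x^3 - 30·x^4 + 27·x^5)·Dx  (order 1).
h: a_k = 6, 36, 117, 384, 1080, 3042, 8106, 21456, 55431, 142080, …
ICs: h(0) = 6.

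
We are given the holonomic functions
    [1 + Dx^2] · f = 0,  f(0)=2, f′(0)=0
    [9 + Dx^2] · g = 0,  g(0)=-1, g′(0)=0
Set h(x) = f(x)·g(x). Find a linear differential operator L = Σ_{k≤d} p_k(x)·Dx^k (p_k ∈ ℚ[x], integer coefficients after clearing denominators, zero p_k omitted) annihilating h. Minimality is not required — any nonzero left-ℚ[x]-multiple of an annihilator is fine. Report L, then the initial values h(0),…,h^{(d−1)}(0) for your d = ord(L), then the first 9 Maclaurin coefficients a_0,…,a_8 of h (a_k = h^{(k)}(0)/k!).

L = 64 + 20·Dx^2 + Dx^4  (order 4).
h: a_k = -2, 0, 10, 0, -34/3, 0, 52/9, 0, -514/315, …
ICs: h(0) = -2, h′(0) = 0, h′′(0) = 20, h′′′(0) = 0.

f: a_k = 2, 0, -1, 0, 1/12, 0, -1/360, 0, 1/20160, …
g: a_k = -1, 0, 9/2, 0, -27/8, 0, 81/80, 0, -729/4480, …
Product ⇒ symmetric product L₀, ord ≤ 4.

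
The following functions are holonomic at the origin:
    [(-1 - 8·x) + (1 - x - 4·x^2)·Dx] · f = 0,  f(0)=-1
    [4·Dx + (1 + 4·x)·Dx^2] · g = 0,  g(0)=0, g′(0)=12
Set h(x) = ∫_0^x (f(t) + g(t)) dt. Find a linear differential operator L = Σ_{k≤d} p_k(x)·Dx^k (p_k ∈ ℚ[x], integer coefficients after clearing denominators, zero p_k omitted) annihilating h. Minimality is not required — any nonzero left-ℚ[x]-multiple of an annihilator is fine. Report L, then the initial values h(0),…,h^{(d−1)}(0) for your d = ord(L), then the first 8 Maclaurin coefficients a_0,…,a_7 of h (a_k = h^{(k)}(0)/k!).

L = (268 + 1616·x + 5504·x^2 + 4608·x^3 + 6144·x^4)·Dx^2 + (11 + 360·x + 3008·x^2 + 7680·x^3 + 9472·x^4 + 10240·x^5)·Dx^3 + (-7 - 67·x - 154·x^2 + 136·x^3 + 928·x^4 + 2176·x^5 + 2048·x^6)·Dx^4  (order 4).
h: a_k = 0, -1, 11/2, -29/3, 55/4, -221/5, 2747/30, -2229/7, …
ICs: h(0) = 0, h′(0) = -1, h′′(0) = 11, h′′′(0) = -58.

f: a_k = -1, -1, -5, -9, -29, -65, -181, -441, …
g: a_k = 0, 12, -24, 64, -192, 3072/5, -2048, 49152/7, …
L₀ := lclm(L_f,L_g); ord L₀ ≤ 1+2.
Integrate: L := L₀·Dx.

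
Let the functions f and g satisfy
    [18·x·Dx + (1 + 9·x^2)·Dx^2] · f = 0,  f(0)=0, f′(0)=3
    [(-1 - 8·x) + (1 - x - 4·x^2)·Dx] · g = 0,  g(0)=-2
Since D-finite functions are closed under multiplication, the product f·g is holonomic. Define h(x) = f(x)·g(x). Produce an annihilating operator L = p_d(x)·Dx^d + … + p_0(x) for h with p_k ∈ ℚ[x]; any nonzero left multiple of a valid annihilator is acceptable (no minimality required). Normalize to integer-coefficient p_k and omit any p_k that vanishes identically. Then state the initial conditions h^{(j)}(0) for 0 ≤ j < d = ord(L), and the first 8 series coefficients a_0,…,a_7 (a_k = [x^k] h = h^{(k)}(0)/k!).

f: a_k = 0, 3, 0, -9, 0, 243/5, 0, -2187/7, …
g: a_k = -2, -2, -10, -18, -58, -130, -362, -882, …
Product ⇒ symmetric product L₀, ord ≤ 2.
L = (8 + 18·x + 216·x^2) + (2 - 2·x + 36·x^2 + 216·x^3)·Dx + (-1 + x - 5·x^2 + 9·x^3 + 36·x^4)·Dx^2  (order 2).
h: a_k = 0, -6, -6, -12, -36, -906/5, -1626/5, -2976/7, …
ICs: h(0) = 0, h′(0) = -6.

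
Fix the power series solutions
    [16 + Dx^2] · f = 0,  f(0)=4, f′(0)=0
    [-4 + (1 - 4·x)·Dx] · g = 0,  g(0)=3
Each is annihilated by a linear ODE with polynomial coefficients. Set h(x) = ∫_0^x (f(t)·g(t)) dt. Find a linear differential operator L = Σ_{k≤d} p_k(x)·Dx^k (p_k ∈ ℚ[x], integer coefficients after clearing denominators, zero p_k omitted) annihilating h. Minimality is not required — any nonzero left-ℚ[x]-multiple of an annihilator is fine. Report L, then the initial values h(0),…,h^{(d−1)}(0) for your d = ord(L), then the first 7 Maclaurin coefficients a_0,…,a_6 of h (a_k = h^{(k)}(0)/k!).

L = (-16 + 64·x)·Dx + 8·Dx^2 + (-1 + 4·x)·Dx^3  (order 3).
h: a_k = 0, 12, 24, 32, 96, 1664/5, 3328/3, …
ICs: h(0) = 0, h′(0) = 12, h′′(0) = 48.

f: a_k = 4, 0, -32, 0, 128/3, 0, -1024/45, …
g: a_k = 3, 12, 48, 192, 768, 3072, 12288, …
Sym-product of L_f,L_g gives L₀ (≤ ord 2).
Integrate: L := L₀·Dx.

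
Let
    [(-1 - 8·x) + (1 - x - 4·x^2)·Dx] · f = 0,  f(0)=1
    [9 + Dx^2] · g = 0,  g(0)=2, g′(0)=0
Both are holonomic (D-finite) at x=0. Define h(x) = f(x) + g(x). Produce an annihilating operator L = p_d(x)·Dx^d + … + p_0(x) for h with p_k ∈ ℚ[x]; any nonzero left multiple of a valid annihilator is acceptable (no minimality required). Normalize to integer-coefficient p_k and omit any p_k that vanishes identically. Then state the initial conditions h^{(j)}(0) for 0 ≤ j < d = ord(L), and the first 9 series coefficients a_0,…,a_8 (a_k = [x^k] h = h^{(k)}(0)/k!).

f: a_k = 1, 1, 5, 9, 29, 65, 181, 441, 1165, …
g: a_k = 2, 0, -9, 0, 27/4, 0, -81/40, 0, 729/2240, …
f+g: L₀ = lclm(L_f,L_g), ord ≤ 1+2.
L = (567 + 4806·x + 3321·x^2 + 9936·x^3 + 6480·x^4 + 10368·x^5) + (-171 + 117·x + 441·x^2 - 135·x^3 + 540·x^4 + 3888·x^5 + 5184·x^6)·Dx + (63 + 534·x + 369·x^2 + 1104·x^3 + 720·x^4 + 1152·x^5)·Dx^2 + (-19 + 13·x + 49·x^2 - 15·x^3 + 60·x^4 + 432·x^5 + 576·x^6)·Dx^3  (order 3).
h: a_k = 3, 1, -4, 9, 143/4, 65, 7159/40, 441, 2610329/2240, …
ICs: h(0) = 3, h′(0) = 1, h′′(0) = -8.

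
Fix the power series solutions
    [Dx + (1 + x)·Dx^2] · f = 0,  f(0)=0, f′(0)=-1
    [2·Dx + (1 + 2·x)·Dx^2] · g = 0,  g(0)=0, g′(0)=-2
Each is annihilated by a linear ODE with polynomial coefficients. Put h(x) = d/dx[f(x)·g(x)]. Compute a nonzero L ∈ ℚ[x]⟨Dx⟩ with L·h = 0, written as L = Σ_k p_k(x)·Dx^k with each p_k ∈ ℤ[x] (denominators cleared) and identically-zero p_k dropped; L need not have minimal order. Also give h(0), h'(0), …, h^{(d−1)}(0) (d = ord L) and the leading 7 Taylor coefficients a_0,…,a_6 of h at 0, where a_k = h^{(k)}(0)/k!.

L = (20 + 48·x + 32·x^2) + (66 + 268·x + 360·x^2 + 160·x^3)·Dx + (32 + 180·x + 372·x^2 + 336·x^3 + 112·x^4)·Dx^2 + (3 + 22·x + 63·x^2 + 88·x^3 + 60·x^4 + 16·x^5)·Dx^3  (order 3).
h: a_k = 0, 4, -9, 52/3, -65/2, 917/15, -581/5, …
ICs: h(0) = 0, h′(0) = 4, h′′(0) = -18.

f: a_k = 0, -1, 1/2, -1/3, 1/4, -1/5, 1/6, …
g: a_k = 0, -2, 2, -8/3, 4, -32/5, 32/3, …
Sym-product of L_f,L_g gives L₀ (≤ ord 4).
h₀' ⇒ L via d/dx closure of L₀.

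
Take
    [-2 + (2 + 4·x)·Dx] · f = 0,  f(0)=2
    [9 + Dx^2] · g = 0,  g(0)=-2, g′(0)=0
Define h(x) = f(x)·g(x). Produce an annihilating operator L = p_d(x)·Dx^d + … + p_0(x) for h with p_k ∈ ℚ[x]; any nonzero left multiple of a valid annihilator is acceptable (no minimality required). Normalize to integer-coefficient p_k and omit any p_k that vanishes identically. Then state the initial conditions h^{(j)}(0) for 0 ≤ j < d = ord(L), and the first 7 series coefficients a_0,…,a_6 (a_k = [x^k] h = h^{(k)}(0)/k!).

f: a_k = 2, 2, -1, 1, -5/4, 7/4, -21/8, …
g: a_k = -2, 0, 9, 0, -27/4, 0, 81/40, …
Sym-product of L_f,L_g gives L₀ (≤ ord 2).
L = (12 + 36·x + 36·x^2) + (-2 - 4·x)·Dx + (1 + 4·x + 4·x^2)·Dx^2  (order 2).
h: a_k = -4, -4, 20, 16, -20, -8, 24/5, …
ICs: h(0) = -4, h′(0) = -4.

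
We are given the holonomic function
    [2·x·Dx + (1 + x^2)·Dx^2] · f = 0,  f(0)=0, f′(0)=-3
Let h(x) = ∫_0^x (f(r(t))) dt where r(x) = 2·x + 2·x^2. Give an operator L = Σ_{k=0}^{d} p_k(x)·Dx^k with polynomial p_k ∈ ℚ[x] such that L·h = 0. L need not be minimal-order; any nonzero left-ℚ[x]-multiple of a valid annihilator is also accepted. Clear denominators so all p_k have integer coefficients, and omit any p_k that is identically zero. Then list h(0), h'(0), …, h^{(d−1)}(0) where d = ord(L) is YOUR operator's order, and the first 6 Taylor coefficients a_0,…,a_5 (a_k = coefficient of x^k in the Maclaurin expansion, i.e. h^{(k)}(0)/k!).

L = (-2 + 8·x + 32·x^2 + 48·x^3 + 24·x^4)·Dx^2 + (1 + 2·x + 4·x^2 + 16·x^3 + 20·x^4 + 8·x^5)·Dx^3  (order 3).
h: a_k = 0, 0, -3, -2, 2, 24/5, …
ICs: h(0) = 0, h′(0) = 0, h′′(0) = -6.

f: a_k = 0, -3, 0, 1, 0, -3/5, …
h₀=f(r): pull back L_f along r ⇒ L₀.
h=∫₀ˣh₀: take L = L₀·Dx.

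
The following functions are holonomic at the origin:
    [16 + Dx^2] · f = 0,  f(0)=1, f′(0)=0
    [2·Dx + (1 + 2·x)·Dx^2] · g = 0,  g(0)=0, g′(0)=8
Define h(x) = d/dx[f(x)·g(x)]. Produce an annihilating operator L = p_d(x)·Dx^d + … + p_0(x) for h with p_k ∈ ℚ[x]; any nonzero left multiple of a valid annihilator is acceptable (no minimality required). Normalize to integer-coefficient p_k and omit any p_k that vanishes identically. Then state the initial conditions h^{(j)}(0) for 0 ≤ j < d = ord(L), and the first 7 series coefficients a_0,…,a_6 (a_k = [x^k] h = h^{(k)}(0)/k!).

f: a_k = 1, 0, -8, 0, 32/3, 0, -256/45, …
g: a_k = 0, 8, -8, 32/3, -16, 128/5, -128/3, …
Product ⇒ symmetric product L₀, ord ≤ 4.
Differentiate: ansatz ord ≤ ord L₀ ⇒ L.
L = (-896 + 28672·x + 282624·x^2 + 1032192·x^3 + 1826816·x^4 + 1572864·x^5 + 524288·x^6) + (576 + 12416·x + 66560·x^2 + 153600·x^3 + 163840·x^4 + 65536·x^5)·Dx + (280 + 6592·x + 44480·x^2 + 141312·x^3 + 234496·x^4 + 196608·x^5 + 65536·x^6)·Dx^2 + (36 + 776·x + 4160·x^2 + 9600·x^3 + 10240·x^4 + 4096·x^5)·Dx^3 + (21 + 300·x + 1676·x^2 + 4800·x^3 + 7520·x^4 + 6144·x^5 + 2048·x^6)·Dx^4  (order 4).
h: a_k = 8, -16, -160, 192, 128, 0, -6656/15, …
ICs: h(0) = 8, h′(0) = -16, h′′(0) = -320, h′′′(0) = 1152.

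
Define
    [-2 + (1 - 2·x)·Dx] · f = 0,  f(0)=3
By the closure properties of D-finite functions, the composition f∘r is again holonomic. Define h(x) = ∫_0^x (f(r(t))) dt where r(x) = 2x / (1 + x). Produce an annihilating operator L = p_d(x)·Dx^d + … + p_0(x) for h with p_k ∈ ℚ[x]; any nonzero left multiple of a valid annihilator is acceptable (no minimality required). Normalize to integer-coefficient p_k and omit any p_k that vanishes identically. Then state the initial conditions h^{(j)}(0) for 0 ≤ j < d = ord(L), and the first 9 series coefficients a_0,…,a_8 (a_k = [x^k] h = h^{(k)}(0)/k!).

f: a_k = 3, 6, 12, 24, 48, 96, 192, 384, 768, …
h₀=f(r): pull back L_f along r ⇒ L₀.
∫: right-multiply L₀ by Dx.
L = 4·Dx + (-1 + 2·x + 3·x^2)·Dx^2  (order 2).
h: a_k = 0, 3, 6, 12, 27, 324/5, 162, 2916/7, 2187/2, …
ICs: h(0) = 0, h′(0) = 3.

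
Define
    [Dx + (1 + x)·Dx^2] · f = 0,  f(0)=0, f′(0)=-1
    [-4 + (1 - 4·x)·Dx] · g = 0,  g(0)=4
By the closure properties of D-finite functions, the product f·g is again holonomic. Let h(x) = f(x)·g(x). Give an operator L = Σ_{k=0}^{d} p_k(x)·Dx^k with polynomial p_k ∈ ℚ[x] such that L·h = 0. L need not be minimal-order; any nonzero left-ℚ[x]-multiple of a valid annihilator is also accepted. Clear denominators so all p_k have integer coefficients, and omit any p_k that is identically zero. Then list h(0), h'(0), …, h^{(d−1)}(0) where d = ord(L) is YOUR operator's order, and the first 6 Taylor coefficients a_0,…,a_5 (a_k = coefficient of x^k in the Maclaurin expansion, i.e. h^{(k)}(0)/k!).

f: a_k = 0, -1, 1/2, -1/3, 1/4, -1/5, …
g: a_k = 4, 16, 64, 256, 1024, 4096, …
L₀ := L_f ⊗_s L_g (sym. prod.), ord ≤ 2.
L = 4 + (7 + 12·x)·Dx + (-1 + 3·x + 4·x^2)·Dx^2  (order 2).
h: a_k = 0, -4, -14, -172/3, -685/3, -13712/15, …
ICs: h(0) = 0, h′(0) = -4.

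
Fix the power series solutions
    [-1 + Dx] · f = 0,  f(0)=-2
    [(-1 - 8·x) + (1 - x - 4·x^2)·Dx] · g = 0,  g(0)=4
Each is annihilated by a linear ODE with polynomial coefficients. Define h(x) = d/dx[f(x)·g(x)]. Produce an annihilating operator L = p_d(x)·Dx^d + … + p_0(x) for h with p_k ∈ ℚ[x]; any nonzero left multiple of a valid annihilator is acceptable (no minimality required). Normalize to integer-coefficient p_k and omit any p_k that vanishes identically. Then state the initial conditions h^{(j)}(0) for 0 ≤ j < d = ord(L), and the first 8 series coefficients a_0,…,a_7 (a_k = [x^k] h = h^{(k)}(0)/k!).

L = (13 + 36·x + 65·x^2 - 56·x^3 + 16·x^4) + (-2 - 5·x + 19·x^2 + 24·x^3 - 16·x^4)·Dx  (order 1).
h: a_k = -16, -104, -352, -3908/3, -11926/3, -188797/15, -1662574/45, -68891713/630, …
ICs: h(0) = -16.

f: a_k = -2, -2, -1, -1/3, -1/12, -1/60, -1/360, -1/2520, …
g: a_k = 4, 4, 20, 36, 116, 260, 724, 1764, …
Product ⇒ symmetric product L₀, ord ≤ 1.
Derive L from L₀ (diff closure).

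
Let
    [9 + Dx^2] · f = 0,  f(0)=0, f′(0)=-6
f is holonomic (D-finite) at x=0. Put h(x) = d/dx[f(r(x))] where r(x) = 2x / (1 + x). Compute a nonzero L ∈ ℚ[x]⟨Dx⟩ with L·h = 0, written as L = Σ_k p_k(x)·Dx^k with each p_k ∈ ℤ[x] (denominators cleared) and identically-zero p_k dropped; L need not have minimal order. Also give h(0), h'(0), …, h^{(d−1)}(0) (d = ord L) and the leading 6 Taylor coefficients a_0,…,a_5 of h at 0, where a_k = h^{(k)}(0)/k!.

L = (42 + 12·x + 6·x^2) + (6 + 18·x + 18·x^2 + 6·x^3)·Dx + (1 + 4·x + 6·x^2 + 4·x^3 + x^4)·Dx^2  (order 2).
h: a_k = -12, 24, 180, -816, 1452, -360, …
ICs: h(0) = -12, h′(0) = 24.

f: a_k = 0, -6, 0, 9, 0, -81/20, …
Substitute x→r, Dx→(1/r')Dx; clear ⇒ L₀.
h=h₀': d/dx-closure on L₀ ⇒ L.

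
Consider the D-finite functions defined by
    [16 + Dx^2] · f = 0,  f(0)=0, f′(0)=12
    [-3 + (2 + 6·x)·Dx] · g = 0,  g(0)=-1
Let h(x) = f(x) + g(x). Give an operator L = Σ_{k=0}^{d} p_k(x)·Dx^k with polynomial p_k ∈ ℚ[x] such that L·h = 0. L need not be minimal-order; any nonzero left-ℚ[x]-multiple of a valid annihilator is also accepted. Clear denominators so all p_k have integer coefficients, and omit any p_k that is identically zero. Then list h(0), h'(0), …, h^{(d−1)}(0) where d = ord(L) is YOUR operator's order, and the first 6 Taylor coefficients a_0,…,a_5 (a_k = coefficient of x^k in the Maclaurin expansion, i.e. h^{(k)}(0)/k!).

L = (-4368 - 18432·x - 27648·x^2) + (1760 + 17568·x + 55296·x^2 + 55296·x^3)·Dx + (-273 - 1152·x - 1728·x^2)·Dx^2 + (110 + 1098·x + 3456·x^2 + 3456·x^3)·Dx^3  (order 3).
h: a_k = -1, 21/2, 9/8, -539/16, 405/128, 24263/1280, …
ICs: h(0) = -1, h′(0) = 21/2, h′′(0) = 9/4.

f: a_k = 0, 12, 0, -32, 0, 128/5, …
g: a_k = -1, -3/2, 9/8, -27/16, 405/128, -1701/256, …
h₀=f+g: left-lcm gives L₀, ord ≤ 3.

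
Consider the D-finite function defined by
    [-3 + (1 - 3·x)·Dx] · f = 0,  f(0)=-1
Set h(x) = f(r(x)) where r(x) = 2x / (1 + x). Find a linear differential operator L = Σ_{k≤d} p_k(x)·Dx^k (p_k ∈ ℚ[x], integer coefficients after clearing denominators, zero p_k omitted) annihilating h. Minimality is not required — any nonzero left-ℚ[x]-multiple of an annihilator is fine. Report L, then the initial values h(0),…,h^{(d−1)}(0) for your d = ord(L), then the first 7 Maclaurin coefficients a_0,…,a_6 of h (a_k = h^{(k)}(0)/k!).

L = 6 + (-1 + 4·x + 5·x^2)·Dx  (order 1).
h: a_k = -1, -6, -30, -150, -750, -3750, -18750, …
ICs: h(0) = -1.

f: a_k = -1, -3, -9, -27, -81, -243, -729, …
Change of var in L_f (x↦r) gives L₀.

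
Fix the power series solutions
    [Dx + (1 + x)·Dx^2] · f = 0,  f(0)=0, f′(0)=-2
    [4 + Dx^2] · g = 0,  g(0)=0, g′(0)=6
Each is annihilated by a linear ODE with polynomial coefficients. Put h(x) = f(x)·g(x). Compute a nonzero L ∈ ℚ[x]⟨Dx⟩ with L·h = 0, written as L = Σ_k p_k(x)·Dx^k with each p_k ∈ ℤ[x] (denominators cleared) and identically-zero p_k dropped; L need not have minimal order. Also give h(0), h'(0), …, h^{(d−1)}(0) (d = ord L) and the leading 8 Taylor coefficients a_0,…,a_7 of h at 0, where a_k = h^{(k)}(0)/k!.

f: a_k = 0, -2, 1, -2/3, 1/2, -2/5, 1/3, -2/7, …
g: a_k = 0, 6, 0, -4, 0, 4/5, 0, -8/105, …
L₀ := L_f ⊗_s L_g (sym. prod.), ord ≤ 4.
L = (168 + 864·x + 1456·x^2 + 1024·x^3 + 256·x^4) + (112 + 368·x + 384·x^2 + 128·x^3)·Dx + (102 + 464·x + 744·x^2 + 512·x^3 + 128·x^4)·Dx^2 + (28 + 92·x + 96·x^2 + 32·x^3)·Dx^3 + (15 + 62·x + 95·x^2 + 64·x^3 + 16·x^4)·Dx^4  (order 4).
h: a_k = 0, 0, -12, 6, 4, -1, -4/3, 4/5, …
ICs: h(0) = 0, h′(0) = 0, h′′(0) = -24, h′′′(0) = 36.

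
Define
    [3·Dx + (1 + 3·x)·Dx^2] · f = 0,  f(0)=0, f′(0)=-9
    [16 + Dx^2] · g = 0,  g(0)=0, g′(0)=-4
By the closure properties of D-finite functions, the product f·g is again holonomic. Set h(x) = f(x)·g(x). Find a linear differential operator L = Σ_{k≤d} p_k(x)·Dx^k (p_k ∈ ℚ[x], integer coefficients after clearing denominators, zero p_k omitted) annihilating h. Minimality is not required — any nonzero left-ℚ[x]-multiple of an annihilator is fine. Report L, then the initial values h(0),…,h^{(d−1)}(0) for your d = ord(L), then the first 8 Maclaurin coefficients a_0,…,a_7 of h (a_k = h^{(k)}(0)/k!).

f: a_k = 0, -9, 27/2, -27, 243/4, -729/5, 729/2, -6561/7, …
g: a_k = 0, -4, 0, 32/3, 0, -128/15, 0, 1024/315, …
f·g: L₀ = L_f ⊗_s L_g, ord ≤ 2·2.
L = (2272 + 127488·x + 781056·x^2 + 1769472·x^3 + 1327104·x^4) + (4416 + 50112·x + 165888·x^2 + 165888·x^3)·Dx + (1022 + 19392·x + 102816·x^2 + 221184·x^3 + 165888·x^4)·Dx^2 + (276 + 3132·x + 10368·x^2 + 10368·x^3)·Dx^3 + (55 + 714·x + 3375·x^2 + 6912·x^3 + 5184·x^4)·Dx^4  (order 4).
h: a_k = 0, 0, 36, -54, 12, -99, 372, -4626/5, …
ICs: h(0) = 0, h′(0) = 0, h′′(0) = 72, h′′′(0) = -324.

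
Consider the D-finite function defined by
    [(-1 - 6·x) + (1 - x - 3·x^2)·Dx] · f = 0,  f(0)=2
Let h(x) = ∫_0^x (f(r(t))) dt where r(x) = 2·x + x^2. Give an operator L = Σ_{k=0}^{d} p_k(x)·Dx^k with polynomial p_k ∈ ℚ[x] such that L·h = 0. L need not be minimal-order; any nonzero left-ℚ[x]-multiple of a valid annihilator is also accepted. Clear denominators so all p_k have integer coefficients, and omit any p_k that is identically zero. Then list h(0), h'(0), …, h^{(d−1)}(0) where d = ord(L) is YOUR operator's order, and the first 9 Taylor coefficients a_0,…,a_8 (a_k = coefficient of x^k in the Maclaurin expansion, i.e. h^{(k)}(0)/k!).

f: a_k = 2, 2, 8, 14, 38, 80, 194, 434, 1016, …
Change of var in L_f (x↦r) gives L₀.
Integrate: L := L₀·Dx.
L = (2 + 26·x + 36·x^2 + 12·x^3)·Dx + (-1 + 2·x + 13·x^2 + 12·x^3 + 3·x^4)·Dx^2  (order 2).
h: a_k = 0, 2, 2, 34/3, 36, 784/5, 1930/3, 19742/7, 12438, …
ICs: h(0) = 0, h′(0) = 2.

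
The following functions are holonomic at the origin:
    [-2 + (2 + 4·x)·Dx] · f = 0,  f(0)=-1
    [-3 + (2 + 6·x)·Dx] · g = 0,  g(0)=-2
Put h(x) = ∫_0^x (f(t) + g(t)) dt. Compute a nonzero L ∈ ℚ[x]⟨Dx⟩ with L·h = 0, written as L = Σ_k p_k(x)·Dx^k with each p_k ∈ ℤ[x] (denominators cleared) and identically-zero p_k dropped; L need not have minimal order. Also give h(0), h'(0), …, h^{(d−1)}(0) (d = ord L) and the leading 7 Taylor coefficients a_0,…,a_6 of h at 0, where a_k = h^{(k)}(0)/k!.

L = -3·Dx + (5 + 12·x)·Dx^2 + (2 + 10·x + 12·x^2)·Dx^3  (order 3).
h: a_k = 0, -3, -2, 11/12, -31/32, 89/64, -1813/768, …
ICs: h(0) = 0, h′(0) = -3, h′′(0) = -4.

f: a_k = -1, -1, 1/2, -1/2, 5/8, -7/8, 21/16, …
g: a_k = -2, -3, 9/4, -27/8, 405/64, -1701/128, 15309/512, …
L₀ := lclm(L_f,L_g); ord L₀ ≤ 1+1.
h=∫h₀ ⇒ L = L₀·Dx.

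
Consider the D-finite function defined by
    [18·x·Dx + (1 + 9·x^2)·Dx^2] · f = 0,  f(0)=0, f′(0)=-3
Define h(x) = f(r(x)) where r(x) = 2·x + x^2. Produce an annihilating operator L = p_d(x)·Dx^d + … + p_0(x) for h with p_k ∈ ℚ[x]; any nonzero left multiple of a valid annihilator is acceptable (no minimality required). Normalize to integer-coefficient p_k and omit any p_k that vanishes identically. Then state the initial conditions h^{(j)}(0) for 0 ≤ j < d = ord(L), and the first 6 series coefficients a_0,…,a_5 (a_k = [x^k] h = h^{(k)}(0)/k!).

L = (-1 + 72·x + 144·x^2 + 108·x^3 + 27·x^4)·Dx + (1 + x + 36·x^2 + 72·x^3 + 45·x^4 + 9·x^5)·Dx^2  (order 2).
h: a_k = 0, -6, -3, 72, 108, -7506/5, …
ICs: h(0) = 0, h′(0) = -6.

f: a_k = 0, -3, 0, 9, 0, -243/5, …
Substitute x→r, Dx→(1/r')Dx; clear ⇒ L₀.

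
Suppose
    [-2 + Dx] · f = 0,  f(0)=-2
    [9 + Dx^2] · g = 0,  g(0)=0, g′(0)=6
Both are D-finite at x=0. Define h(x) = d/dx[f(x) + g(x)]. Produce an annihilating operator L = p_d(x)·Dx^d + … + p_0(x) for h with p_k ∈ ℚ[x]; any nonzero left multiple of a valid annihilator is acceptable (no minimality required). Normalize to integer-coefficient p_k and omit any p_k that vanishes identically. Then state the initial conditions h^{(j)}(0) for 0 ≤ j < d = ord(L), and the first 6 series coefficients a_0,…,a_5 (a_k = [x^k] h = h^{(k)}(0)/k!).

f: a_k = -2, -4, -4, -8/3, -4/3, -8/15, …
g: a_k = 0, 6, 0, -9, 0, 81/20, …
L₀ := lclm(L_f,L_g); ord L₀ ≤ 1+2.
h=h₀': d/dx-closure on L₀ ⇒ L.
L = 18 - 9·Dx + 2·Dx^2 - Dx^3  (order 3).
h: a_k = 2, -8, -35, -16/3, 211/12, -16/15, …
ICs: h(0) = 2, h′(0) = -8, h′′(0) = -70.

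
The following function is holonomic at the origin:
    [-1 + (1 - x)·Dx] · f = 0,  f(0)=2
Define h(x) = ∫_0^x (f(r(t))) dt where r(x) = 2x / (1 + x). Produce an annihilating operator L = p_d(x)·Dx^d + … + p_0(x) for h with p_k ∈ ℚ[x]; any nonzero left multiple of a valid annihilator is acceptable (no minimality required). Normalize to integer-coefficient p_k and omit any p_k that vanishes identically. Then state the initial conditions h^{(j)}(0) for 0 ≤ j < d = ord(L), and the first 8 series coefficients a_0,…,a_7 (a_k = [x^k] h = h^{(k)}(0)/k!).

f: a_k = 2, 2, 2, 2, 2, 2, 2, 2, …
Change of var in L_f (x↦r) gives L₀.
h=∫₀ˣh₀: take L = L₀·Dx.
L = 2·Dx + (-1 + x^2)·Dx^2  (order 2).
h: a_k = 0, 2, 2, 4/3, 1, 4/5, 2/3, 4/7, …
ICs: h(0) = 0, h′(0) = 2.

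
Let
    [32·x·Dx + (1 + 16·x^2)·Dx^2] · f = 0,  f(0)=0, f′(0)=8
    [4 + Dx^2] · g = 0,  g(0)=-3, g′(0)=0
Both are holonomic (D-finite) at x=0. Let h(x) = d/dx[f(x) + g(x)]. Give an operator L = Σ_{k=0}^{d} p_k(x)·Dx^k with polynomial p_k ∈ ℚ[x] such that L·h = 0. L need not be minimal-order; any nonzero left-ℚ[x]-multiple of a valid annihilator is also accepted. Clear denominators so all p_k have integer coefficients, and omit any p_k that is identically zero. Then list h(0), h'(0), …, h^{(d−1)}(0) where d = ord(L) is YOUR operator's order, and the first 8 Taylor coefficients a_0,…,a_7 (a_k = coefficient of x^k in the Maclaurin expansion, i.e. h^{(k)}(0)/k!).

f: a_k = 0, 8, 0, -128/3, 0, 2048/5, 0, -32768/7, …
g: a_k = -3, 0, 6, 0, -2, 0, 4/15, 0, …
L₀ := lclm(L_f,L_g); ord L₀ ≤ 2+2.
Derive L from L₀ (diff closure).
L = (-6016·x + 102400·x^3 + 32768·x^5) + (-28 + 1216·x^2 + 27648·x^4 + 16384·x^6)·Dx + (-1504·x + 25600·x^3 + 8192·x^5)·Dx^2 + (-7 + 304·x^2 + 6912·x^4 + 4096·x^6)·Dx^3  (order 3).
h: a_k = 8, 12, -128, -8, 2048, 8/5, -32768, -16/105, …
ICs: h(0) = 8, h′(0) = 12, h′′(0) = -256.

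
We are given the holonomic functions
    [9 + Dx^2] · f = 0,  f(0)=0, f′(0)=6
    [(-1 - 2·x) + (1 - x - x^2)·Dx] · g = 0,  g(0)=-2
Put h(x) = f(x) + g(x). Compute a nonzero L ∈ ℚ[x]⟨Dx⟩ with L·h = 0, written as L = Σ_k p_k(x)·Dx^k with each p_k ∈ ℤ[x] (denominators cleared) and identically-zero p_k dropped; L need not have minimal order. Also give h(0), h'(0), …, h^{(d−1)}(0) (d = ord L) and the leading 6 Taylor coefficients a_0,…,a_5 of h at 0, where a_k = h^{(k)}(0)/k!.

L = (-243 - 432·x + 81·x^2 - 216·x^3 - 405·x^4 - 162·x^5) + (117 - 225·x - 36·x^2 + 297·x^3 - 54·x^4 - 243·x^5 - 81·x^6)·Dx + (-27 - 48·x + 9·x^2 - 24·x^3 - 45·x^4 - 18·x^5)·Dx^2 + (13 - 25·x - 4·x^2 + 33·x^3 - 6·x^4 - 27·x^5 - 9·x^6)·Dx^3  (order 3).
h: a_k = -2, 4, -4, -15, -10, -239/20, …
ICs: h(0) = -2, h′(0) = 4, h′′(0) = -8.

f: a_k = 0, 6, 0, -9, 0, 81/20, …
g: a_k = -2, -2, -4, -6, -10, -16, …
h₀=f+g: left-lcm gives L₀, ord ≤ 3.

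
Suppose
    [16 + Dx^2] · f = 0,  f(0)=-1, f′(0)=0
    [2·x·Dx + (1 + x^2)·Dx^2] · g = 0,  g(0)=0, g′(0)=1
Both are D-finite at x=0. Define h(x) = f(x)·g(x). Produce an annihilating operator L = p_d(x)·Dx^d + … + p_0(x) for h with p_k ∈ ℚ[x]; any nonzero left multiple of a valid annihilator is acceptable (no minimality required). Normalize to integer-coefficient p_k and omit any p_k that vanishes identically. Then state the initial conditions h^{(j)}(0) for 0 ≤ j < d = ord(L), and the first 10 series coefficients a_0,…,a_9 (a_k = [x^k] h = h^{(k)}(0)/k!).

L = (5440 + 19136·x^2 + 25856·x^4 + 16384·x^6 + 4096·x^8) + (1152·x + 3200·x^3 + 3072·x^5 + 1024·x^7)·Dx + (612 + 2252·x^2 + 3168·x^4 + 2048·x^6 + 512·x^8)·Dx^2 + (72·x + 200·x^3 + 192·x^5 + 64·x^7)·Dx^3 + (17 + 66·x^2 + 97·x^4 + 64·x^6 + 16·x^8)·Dx^4  (order 4).
h: a_k = 0, -1, 0, 25/3, 0, -203/15, 0, 3461/315, 0, -6529/945, …
ICs: h(0) = 0, h′(0) = -1, h′′(0) = 0, h′′′(0) = 50.

f: a_k = -1, 0, 8, 0, -32/3, 0, 256/45, 0, -512/315, 0, …
g: a_k = 0, 1, 0, -1/3, 0, 1/5, 0, -1/7, 0, 1/9, …
h₀=f·g: eliminate ⇒ L₀, order ≤ 2·2.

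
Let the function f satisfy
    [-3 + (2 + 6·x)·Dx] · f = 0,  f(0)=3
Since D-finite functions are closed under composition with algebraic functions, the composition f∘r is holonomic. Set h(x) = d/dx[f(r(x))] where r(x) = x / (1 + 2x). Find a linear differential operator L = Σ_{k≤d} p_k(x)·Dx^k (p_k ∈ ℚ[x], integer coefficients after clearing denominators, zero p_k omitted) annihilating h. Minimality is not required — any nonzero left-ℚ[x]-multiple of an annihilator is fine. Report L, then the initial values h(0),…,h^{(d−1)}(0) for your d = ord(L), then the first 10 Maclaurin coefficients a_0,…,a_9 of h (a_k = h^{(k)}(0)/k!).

L = (-11 - 40·x) + (-2 - 14·x - 20·x^2)·Dx  (order 1).
h: a_k = 9/2, -99/4, 1755/16, -14895/32, 508635/256, -4432509/512, 78986943/2048, -717364935/4096, 52916956155/65536, -493641621585/131072, …
ICs: h(0) = 9/2.

f: a_k = 3, 9/2, -27/8, 81/16, -1215/128, 5103/256, -45927/1024, 216513/2048, -8444007/32768, 42220035/65536, …
Change of var in L_f (x↦r) gives L₀.
Derive L from L₀ (diff closure).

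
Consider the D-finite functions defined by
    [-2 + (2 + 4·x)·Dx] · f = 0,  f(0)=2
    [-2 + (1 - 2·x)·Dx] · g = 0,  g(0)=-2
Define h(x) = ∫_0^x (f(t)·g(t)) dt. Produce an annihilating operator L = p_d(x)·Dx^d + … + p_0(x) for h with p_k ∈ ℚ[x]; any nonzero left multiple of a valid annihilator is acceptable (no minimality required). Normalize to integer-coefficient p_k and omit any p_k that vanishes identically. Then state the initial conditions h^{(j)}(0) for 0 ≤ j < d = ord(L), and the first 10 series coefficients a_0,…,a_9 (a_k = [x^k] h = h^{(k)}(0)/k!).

L = (3 + 2·x)·Dx + (-1 + 4·x^2)·Dx^2  (order 2).
h: a_k = 0, -4, -6, -22/3, -23/2, -179/10, -365/12, -1439/28, -2911/32, -46147/288, …
ICs: h(0) = 0, h′(0) = -4.

f: a_k = 2, 2, -1, 1, -5/4, 7/4, -21/8, 33/8, -429/64, 715/64, …
g: a_k = -2, -4, -8, -16, -32, -64, -128, -256, -512, -1024, …
Sym-product of L_f,L_g gives L₀ (≤ ord 1).
∫: right-multiply L₀ by Dx.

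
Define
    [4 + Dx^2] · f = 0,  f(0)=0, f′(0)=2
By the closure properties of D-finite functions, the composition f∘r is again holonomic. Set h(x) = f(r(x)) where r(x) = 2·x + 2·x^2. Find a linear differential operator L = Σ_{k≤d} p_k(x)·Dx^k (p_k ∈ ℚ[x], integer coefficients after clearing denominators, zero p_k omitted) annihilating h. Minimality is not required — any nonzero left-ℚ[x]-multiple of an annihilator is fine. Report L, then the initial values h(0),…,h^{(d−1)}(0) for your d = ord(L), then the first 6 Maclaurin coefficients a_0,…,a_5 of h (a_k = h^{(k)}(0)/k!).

f: a_k = 0, 2, 0, -4/3, 0, 4/15, …
Substitute x→r, Dx→(1/r')Dx; clear ⇒ L₀.
L = (16 + 96·x + 192·x^2 + 128·x^3) - 2·Dx + (1 + 2·x)·Dx^2  (order 2).
h: a_k = 0, 4, 4, -32/3, -32, -352/15, …
ICs: h(0) = 0, h′(0) = 4.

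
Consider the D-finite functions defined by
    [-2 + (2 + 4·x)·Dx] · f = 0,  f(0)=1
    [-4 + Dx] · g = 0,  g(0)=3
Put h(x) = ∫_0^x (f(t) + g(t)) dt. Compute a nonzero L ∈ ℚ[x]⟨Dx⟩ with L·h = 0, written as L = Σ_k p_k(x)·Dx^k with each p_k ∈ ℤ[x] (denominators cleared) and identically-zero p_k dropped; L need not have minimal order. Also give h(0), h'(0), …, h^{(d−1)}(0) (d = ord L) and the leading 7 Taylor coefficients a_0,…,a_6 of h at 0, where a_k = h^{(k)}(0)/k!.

f: a_k = 1, 1, -1/2, 1/2, -5/8, 7/8, -21/16, …
g: a_k = 3, 12, 24, 32, 32, 128/5, 256/15, …
Weyl lclm of L_f,L_g ⇒ L₀ (ord ≤ 2).
Integrate: L := L₀·Dx.
L = (20 + 32·x)·Dx + (-17 - 64·x - 64·x^2)·Dx^2 + (3 + 14·x + 16·x^2)·Dx^3  (order 3).
h: a_k = 0, 4, 13/2, 47/6, 65/8, 251/40, 353/80, …
ICs: h(0) = 0, h′(0) = 4, h′′(0) = 13.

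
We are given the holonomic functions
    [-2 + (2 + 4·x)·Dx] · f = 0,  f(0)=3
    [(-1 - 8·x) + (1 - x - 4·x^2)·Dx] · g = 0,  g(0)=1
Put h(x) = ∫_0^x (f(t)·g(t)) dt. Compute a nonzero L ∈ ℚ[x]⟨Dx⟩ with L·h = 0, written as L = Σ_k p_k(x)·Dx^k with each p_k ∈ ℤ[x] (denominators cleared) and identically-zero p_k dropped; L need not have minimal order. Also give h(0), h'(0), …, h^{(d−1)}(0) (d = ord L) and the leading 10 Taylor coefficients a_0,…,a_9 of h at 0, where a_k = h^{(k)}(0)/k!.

L = (2 + 9·x + 12·x^2)·Dx + (-1 - x + 6·x^2 + 8·x^3)·Dx^2  (order 2).
h: a_k = 0, 3, 3, 11/2, 21/2, 849/40, 369/8, 11157/112, 3621/16, 195827/384, …
ICs: h(0) = 0, h′(0) = 3.

f: a_k = 3, 3, -3/2, 3/2, -15/8, 21/8, -63/16, 99/16, -1287/128, 2145/128, …
g: a_k = 1, 1, 5, 9, 29, 65, 181, 441, 1165, 2929, …
L₀ := L_f ⊗_s L_g (sym. prod.), ord ≤ 1.
h=∫₀ˣh₀: take L = L₀·Dx.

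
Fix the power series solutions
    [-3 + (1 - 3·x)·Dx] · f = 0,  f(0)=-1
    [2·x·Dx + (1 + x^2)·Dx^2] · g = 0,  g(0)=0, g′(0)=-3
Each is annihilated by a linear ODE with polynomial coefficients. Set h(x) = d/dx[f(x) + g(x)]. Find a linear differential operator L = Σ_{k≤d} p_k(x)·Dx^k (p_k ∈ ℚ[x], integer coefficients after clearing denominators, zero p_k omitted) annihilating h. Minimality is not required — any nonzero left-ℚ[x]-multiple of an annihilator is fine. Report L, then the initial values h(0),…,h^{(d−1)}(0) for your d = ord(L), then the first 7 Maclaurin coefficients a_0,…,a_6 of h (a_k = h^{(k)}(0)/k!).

L = (-6 + 72·x + 18·x^2) + (28 - 6·x + 60·x^2 + 18·x^3)·Dx + (-3 + 8·x + 8·x^3 + 3·x^4)·Dx^2  (order 2).
h: a_k = -6, -18, -78, -324, -1218, -4374, -15306, …
ICs: h(0) = -6, h′(0) = -18.

f: a_k = -1, -3, -9, -27, -81, -243, -729, …
g: a_k = 0, -3, 0, 1, 0, -3/5, 0, …
h₀=f+g: left-lcm gives L₀, ord ≤ 3.
h=h₀': d/dx-closure on L₀ ⇒ L.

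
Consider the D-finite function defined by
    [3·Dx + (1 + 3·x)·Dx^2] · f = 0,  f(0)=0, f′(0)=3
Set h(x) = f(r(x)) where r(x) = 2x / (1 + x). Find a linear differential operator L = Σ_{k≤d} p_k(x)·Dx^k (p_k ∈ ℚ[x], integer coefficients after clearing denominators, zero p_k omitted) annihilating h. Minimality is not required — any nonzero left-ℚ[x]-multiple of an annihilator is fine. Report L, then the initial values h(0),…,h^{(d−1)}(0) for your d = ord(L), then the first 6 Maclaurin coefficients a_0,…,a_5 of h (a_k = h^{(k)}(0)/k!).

L = (8 + 14·x)·Dx + (1 + 8·x + 7·x^2)·Dx^2  (order 2).
h: a_k = 0, 6, -24, 114, -600, 16806/5, …
ICs: h(0) = 0, h′(0) = 6.

f: a_k = 0, 3, -9/2, 9, -81/4, 243/5, …
h₀=f(r): pull back L_f along r ⇒ L₀.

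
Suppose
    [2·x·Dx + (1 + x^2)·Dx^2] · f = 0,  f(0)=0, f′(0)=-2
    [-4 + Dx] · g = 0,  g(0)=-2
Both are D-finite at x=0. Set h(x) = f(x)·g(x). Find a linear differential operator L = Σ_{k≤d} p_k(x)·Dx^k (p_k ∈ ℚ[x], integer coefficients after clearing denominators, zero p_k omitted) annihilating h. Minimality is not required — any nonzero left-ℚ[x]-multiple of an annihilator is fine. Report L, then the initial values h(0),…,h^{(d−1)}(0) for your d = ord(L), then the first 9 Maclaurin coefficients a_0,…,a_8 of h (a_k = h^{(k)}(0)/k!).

L = (16 - 8·x + 16·x^2) + (-8 + 2·x - 8·x^2)·Dx + (1 + x^2)·Dx^2  (order 2).
h: a_k = 0, 4, 16, 92/3, 112/3, 164/5, 208/9, 1508/105, 496/63, …
ICs: h(0) = 0, h′(0) = 4.

f: a_k = 0, -2, 0, 2/3, 0, -2/5, 0, 2/7, 0, …
g: a_k = -2, -8, -16, -64/3, -64/3, -256/15, -512/45, -2048/315, -1024/315, …
f·g: L₀ = L_f ⊗_s L_g, ord ≤ 2·1.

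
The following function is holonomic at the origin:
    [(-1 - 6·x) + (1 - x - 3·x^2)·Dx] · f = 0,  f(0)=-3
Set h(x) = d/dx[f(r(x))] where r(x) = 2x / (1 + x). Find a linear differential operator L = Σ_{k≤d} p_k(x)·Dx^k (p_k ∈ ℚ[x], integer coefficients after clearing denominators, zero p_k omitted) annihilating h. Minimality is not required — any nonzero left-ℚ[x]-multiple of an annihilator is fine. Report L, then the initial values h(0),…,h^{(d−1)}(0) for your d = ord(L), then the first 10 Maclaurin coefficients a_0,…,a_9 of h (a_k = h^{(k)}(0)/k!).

f: a_k = -3, -3, -12, -21, -57, -120, -291, -651, -1524, -3477, …
Change of var in L_f (x↦r) gives L₀.
Differentiate: ansatz ord ≤ ord L₀ ⇒ L.
L = (14 + 78·x + 546·x^2 + 338·x^3) + (-1 - 14·x + 182·x^3 + 169·x^4)·Dx  (order 1).
h: a_k = -6, -84, -234, -2184, -5070, -42588, -92274, -738192, -1542294, -11995620, …
ICs: h(0) = -6.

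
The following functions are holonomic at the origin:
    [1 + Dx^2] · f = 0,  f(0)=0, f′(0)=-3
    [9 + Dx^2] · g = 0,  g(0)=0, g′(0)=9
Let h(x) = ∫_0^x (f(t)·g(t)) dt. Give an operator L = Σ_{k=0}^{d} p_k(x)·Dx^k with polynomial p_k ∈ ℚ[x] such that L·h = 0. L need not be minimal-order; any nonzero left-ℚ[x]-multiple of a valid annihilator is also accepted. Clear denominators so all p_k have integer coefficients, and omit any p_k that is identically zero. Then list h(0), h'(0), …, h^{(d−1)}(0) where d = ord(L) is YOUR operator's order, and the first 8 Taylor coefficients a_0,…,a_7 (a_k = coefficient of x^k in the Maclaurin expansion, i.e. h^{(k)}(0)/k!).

L = 64·Dx + 20·Dx^3 + Dx^5  (order 5).
h: a_k = 0, 0, 0, -9, 0, 9, 0, -18/5, …
ICs: h(0) = 0, h′(0) = 0, h′′(0) = 0, h′′′(0) = -54, h′′′′(0) = 0.

f: a_k = 0, -3, 0, 1/2, 0, -1/40, 0, 1/1680, …
g: a_k = 0, 9, 0, -27/2, 0, 243/40, 0, -729/560, …
h₀=f·g: eliminate ⇒ L₀, order ≤ 2·2.
∫: right-multiply L₀ by Dx.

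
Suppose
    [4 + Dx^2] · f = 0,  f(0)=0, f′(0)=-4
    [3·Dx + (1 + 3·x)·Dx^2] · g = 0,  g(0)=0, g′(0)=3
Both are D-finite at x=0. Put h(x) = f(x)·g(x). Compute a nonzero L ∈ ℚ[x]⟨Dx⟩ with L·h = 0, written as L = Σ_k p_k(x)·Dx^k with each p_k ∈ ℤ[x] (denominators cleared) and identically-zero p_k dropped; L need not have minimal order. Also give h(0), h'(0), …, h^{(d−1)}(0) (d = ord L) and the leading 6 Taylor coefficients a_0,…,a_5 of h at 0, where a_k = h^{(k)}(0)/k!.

f: a_k = 0, -4, 0, 8/3, 0, -8/15, …
g: a_k = 0, 3, -9/2, 9, -81/4, 243/5, …
Sym-product of L_f,L_g gives L₀ (≤ ord 4).
L = (-1112 - 1248·x + 7344·x^2 + 27648·x^3 + 20736·x^4) + (-48 + 2160·x + 10368·x^2 + 10368·x^3)·Dx + (-250 + 240·x + 4968·x^2 + 13824·x^3 + 10368·x^4)·Dx^2 + (-12 + 540·x + 2592·x^2 + 2592·x^3)·Dx^3 + (7 + 138·x + 783·x^2 + 1728·x^3 + 1296·x^4)·Dx^4  (order 4).
h: a_k = 0, 0, -12, 18, -28, 69, …
ICs: h(0) = 0, h′(0) = 0, h′′(0) = -24, h′′′(0) = 108.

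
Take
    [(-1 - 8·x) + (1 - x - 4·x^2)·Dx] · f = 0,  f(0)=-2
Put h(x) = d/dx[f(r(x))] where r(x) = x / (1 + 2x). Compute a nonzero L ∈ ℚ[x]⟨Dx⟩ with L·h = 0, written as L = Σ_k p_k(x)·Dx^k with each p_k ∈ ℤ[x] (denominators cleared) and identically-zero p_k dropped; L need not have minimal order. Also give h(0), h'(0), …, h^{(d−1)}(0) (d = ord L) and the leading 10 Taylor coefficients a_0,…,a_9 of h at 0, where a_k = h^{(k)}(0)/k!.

f: a_k = -2, -2, -10, -18, -58, -130, -362, -882, -2330, -5858, …
h₀=f(r): pull back L_f along r ⇒ L₀.
Derive L from L₀ (diff closure).
L = (6 + 12·x + 72·x^2 + 80·x^3) + (-1 - 15·x - 54·x^2 - 36·x^3 + 40·x^4)·Dx  (order 1).
h: a_k = -2, -12, 42, -216, 950, -4068, 16898, -68784, 275598, -1090620, …
ICs: h(0) = -2.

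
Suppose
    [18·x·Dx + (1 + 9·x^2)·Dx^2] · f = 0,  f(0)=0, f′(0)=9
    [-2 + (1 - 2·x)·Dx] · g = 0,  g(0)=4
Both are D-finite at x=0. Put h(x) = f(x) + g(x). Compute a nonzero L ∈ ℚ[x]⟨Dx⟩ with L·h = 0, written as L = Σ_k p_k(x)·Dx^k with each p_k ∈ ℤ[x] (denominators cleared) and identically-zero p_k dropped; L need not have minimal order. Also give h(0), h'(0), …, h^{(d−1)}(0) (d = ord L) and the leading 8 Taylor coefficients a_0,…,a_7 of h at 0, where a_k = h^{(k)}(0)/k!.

f: a_k = 0, 9, 0, -27, 0, 729/5, 0, -6561/7, …
g: a_k = 4, 8, 16, 32, 64, 128, 256, 512, …
Weyl lclm of L_f,L_g ⇒ L₀ (ord ≤ 3).
L = (36 - 288·x - 972·x^2)·Dx + (-21 + 36·x - 9·x^2 - 972·x^3)·Dx^2 + (2 + 5·x + 45·x^3 - 162·x^4)·Dx^3  (order 3).
h: a_k = 4, 17, 16, 5, 64, 1369/5, 256, -2977/7, …
ICs: h(0) = 4, h′(0) = 17, h′′(0) = 32.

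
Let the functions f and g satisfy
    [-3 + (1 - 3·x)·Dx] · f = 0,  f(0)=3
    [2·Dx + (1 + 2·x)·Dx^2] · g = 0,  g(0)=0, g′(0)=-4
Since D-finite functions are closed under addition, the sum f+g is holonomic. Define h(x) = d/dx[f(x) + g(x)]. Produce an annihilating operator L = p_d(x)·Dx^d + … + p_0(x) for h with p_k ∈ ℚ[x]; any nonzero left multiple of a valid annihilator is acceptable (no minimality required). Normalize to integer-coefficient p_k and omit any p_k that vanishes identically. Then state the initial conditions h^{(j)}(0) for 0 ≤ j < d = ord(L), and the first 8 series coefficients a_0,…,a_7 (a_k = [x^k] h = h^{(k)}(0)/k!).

f: a_k = 3, 9, 27, 81, 243, 729, 2187, 6561, …
g: a_k = 0, -4, 4, -16/3, 8, -64/5, 64/3, -256/7, …
L₀ := lclm(L_f,L_g); ord L₀ ≤ 1+2.
h₀' ⇒ L via d/dx closure of L₀.
L = (78 + 36·x) + (23 + 132·x + 72·x^2)·Dx + (-4 + x + 27·x^2 + 18·x^3)·Dx^2  (order 2).
h: a_k = 5, 62, 227, 1004, 3581, 13250, 45671, 157976, …
ICs: h(0) = 5, h′(0) = 62.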